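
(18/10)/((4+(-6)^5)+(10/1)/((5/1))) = -3/12950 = -0.00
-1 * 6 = -6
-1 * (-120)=120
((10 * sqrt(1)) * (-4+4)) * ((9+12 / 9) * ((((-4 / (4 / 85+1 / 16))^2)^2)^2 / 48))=0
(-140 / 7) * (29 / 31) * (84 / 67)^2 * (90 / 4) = -92080800 / 139159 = -661.69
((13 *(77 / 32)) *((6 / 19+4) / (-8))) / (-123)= 1001 / 7296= 0.14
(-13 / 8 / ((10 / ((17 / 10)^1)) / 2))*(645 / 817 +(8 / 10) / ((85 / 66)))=-148083 / 190000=-0.78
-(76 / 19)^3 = -64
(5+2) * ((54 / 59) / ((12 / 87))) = 5481 / 118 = 46.45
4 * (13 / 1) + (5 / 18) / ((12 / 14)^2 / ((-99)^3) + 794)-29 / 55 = 23749390759469 / 461394423820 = 51.47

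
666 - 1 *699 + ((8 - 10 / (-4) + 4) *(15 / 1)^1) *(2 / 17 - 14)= -51891 / 17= -3052.41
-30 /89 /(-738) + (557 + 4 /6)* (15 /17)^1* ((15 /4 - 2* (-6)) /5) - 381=870188317 /744396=1168.99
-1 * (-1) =1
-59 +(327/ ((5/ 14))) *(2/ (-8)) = -287.90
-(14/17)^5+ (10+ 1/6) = 83384333/8519142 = 9.79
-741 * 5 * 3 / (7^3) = -11115 / 343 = -32.41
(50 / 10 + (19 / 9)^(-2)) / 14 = 943 / 2527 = 0.37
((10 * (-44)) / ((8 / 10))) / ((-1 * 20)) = 55 / 2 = 27.50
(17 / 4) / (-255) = -1 / 60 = -0.02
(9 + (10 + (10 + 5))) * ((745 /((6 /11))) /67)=139315 /201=693.11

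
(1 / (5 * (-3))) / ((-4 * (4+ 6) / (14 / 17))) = 7 / 5100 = 0.00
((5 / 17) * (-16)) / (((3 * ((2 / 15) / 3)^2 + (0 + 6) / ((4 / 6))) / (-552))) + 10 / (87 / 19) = 2612931170 / 8990841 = 290.62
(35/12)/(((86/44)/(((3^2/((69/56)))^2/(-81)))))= -603680/614169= -0.98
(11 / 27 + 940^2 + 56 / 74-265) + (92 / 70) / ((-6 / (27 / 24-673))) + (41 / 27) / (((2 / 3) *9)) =148276817855 / 167832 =883483.59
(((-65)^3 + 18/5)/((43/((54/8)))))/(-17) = 2180817/860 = 2535.83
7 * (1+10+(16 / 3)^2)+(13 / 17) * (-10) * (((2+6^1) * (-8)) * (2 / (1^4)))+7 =193076 / 153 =1261.93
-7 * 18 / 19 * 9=-1134 / 19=-59.68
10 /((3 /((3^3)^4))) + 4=1771474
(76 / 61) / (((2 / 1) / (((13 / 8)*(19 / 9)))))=2.14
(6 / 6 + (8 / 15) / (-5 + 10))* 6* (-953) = -158198 / 25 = -6327.92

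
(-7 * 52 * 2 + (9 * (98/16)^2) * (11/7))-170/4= -15355/64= -239.92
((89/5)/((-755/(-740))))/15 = 13172/11325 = 1.16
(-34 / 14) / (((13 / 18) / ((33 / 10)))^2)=-1499553 / 29575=-50.70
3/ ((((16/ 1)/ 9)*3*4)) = 9/ 64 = 0.14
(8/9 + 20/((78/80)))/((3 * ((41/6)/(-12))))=-20032/1599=-12.53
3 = 3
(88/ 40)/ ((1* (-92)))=-11/ 460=-0.02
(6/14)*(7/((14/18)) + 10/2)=6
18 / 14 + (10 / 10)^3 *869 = 6092 / 7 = 870.29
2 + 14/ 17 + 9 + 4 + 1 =286/ 17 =16.82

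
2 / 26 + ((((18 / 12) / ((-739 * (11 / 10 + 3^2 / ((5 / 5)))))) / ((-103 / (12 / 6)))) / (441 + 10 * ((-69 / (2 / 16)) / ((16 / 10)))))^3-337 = -2008103163008603528692453637480380 / 5960123543176220518950204860063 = -336.92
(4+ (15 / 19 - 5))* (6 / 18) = -4 / 57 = -0.07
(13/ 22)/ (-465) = -13/ 10230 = -0.00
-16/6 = -8/3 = -2.67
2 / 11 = 0.18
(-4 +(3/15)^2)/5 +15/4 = 1479/500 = 2.96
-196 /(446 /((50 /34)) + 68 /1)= -350 /663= -0.53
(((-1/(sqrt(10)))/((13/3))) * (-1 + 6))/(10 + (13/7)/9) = -189 * sqrt(10)/16718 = -0.04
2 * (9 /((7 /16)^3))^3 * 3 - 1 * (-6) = 300579233364906 /40353607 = 7448633.61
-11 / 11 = -1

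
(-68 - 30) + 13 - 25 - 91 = -201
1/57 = 0.02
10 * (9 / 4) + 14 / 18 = 419 / 18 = 23.28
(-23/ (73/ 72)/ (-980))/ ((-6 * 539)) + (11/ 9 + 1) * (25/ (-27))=-4820024267/ 2342523645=-2.06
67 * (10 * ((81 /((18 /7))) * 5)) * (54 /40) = 569835 /4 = 142458.75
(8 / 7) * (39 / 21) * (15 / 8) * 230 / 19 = 44850 / 931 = 48.17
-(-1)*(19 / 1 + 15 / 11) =224 / 11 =20.36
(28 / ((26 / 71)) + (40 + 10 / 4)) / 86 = 3093 / 2236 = 1.38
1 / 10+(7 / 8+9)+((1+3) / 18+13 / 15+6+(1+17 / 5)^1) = 7727 / 360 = 21.46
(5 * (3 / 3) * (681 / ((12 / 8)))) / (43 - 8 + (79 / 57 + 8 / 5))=323475 / 5413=59.76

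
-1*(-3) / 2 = 3 / 2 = 1.50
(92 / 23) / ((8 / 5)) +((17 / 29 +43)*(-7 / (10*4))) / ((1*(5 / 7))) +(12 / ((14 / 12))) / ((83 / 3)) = -6576879 / 842450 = -7.81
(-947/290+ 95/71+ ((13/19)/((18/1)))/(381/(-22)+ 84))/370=-9952817389/1911103883100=-0.01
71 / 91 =0.78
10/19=0.53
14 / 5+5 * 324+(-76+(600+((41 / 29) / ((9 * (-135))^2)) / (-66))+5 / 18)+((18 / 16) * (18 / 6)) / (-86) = 2086857386148401 / 971970159600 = 2147.04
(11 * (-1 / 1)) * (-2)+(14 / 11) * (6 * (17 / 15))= 1686 / 55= 30.65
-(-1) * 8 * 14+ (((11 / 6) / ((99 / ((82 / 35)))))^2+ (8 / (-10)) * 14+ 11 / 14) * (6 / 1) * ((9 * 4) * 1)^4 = -104932923.57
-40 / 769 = -0.05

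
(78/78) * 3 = 3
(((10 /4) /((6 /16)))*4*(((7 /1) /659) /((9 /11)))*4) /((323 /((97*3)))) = 2390080 /1915713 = 1.25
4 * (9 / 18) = 2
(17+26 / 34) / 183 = 302 / 3111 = 0.10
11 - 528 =-517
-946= -946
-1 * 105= -105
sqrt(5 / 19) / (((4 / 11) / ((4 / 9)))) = 11 * sqrt(95) / 171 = 0.63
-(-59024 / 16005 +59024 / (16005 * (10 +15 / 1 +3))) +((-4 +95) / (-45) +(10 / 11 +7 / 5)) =184522 / 48015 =3.84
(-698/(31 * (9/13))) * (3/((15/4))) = -36296/1395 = -26.02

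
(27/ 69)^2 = 81/ 529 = 0.15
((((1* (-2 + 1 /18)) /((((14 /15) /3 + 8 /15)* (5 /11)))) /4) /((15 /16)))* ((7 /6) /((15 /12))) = -1078 /855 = -1.26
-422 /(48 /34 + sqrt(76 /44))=-1893936 /845 + 121958 *sqrt(209) /845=-154.80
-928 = -928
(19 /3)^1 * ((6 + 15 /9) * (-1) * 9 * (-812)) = 354844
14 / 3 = 4.67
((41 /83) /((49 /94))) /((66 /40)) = 77080 /134211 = 0.57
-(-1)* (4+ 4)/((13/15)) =120/13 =9.23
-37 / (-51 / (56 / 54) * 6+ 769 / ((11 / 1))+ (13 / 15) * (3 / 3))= 0.16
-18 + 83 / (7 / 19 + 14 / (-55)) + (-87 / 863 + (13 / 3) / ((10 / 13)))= 2207157973 / 3080910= 716.40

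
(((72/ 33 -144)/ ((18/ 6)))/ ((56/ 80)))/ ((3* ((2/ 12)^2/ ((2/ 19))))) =-124800/ 1463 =-85.30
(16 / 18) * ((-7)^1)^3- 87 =-3527 / 9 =-391.89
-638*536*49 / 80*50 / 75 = -2094554 / 15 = -139636.93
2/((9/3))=2/3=0.67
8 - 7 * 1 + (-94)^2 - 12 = 8825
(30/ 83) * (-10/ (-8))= 0.45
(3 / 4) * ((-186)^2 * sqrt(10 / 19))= 25947 * sqrt(190) / 19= 18823.93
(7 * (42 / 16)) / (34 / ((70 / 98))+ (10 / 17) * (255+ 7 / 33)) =412335 / 4436944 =0.09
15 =15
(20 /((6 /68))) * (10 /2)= 3400 /3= 1133.33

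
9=9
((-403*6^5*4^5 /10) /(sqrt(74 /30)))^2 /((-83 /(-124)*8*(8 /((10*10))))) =299264691258167132160 /3071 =97448613239390143.98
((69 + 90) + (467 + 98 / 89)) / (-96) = -4651 / 712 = -6.53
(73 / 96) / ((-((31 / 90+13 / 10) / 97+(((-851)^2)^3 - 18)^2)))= -106215 / 20150644786004048583821979465965308657888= -0.00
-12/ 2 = -6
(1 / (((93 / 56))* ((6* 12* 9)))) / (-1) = -7 / 7533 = -0.00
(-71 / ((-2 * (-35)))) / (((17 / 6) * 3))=-71 / 595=-0.12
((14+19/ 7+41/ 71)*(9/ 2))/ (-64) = -38673/ 31808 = -1.22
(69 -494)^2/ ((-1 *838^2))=-180625/ 702244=-0.26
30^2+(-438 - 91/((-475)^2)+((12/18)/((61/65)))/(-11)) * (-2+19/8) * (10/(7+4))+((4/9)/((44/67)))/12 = 6751058827171/8992825875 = 750.72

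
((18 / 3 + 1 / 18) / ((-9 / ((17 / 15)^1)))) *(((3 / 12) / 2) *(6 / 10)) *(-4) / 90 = 1853 / 729000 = 0.00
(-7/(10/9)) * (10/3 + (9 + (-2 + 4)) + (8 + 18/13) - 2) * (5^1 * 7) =-4788.81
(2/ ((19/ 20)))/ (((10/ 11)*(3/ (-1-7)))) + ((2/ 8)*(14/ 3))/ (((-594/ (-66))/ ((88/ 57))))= -484/ 81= -5.98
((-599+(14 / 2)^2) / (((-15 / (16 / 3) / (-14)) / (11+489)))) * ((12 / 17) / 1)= -49280000 / 51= -966274.51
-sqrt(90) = -3 * sqrt(10) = -9.49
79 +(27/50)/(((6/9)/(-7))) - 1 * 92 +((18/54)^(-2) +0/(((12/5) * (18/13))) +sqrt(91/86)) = -967/100 +sqrt(7826)/86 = -8.64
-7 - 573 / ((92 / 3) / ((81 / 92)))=-198487 / 8464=-23.45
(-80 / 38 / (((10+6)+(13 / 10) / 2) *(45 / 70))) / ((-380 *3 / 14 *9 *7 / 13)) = 14560 / 29211759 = 0.00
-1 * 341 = -341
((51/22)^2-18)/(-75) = 2037/12100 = 0.17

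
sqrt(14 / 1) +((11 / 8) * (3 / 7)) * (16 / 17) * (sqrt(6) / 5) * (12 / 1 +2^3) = sqrt(14) +264 * sqrt(6) / 119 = 9.18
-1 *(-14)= 14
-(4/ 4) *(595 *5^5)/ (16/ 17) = -31609375/ 16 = -1975585.94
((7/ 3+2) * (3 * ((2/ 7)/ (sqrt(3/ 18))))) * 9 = 234 * sqrt(6)/ 7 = 81.88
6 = 6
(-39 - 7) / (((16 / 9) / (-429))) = 11100.38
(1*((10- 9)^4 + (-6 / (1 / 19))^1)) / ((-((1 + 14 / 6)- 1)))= 339 / 7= 48.43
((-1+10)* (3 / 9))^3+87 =114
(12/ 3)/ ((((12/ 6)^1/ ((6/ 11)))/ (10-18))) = -96/ 11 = -8.73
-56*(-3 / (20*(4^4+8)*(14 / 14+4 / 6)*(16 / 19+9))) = 399 / 205700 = 0.00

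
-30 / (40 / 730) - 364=-911.50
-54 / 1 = -54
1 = 1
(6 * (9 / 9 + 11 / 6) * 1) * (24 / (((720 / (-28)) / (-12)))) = 952 / 5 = 190.40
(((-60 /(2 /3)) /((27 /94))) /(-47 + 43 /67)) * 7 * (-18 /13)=-1322580 /20189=-65.51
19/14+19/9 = 437/126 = 3.47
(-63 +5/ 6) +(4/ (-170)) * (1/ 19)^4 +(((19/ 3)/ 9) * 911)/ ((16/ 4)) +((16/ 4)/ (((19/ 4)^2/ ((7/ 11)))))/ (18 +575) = 765565776186797/ 7803770045940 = 98.10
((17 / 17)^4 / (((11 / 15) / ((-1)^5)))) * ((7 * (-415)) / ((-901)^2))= 43575 / 8929811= 0.00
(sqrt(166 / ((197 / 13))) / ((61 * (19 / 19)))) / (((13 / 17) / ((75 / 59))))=1275 * sqrt(425126) / 9217039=0.09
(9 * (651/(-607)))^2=34327881/368449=93.17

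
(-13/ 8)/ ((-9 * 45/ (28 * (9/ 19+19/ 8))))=39403/ 123120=0.32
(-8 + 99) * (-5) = -455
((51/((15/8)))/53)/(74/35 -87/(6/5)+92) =0.02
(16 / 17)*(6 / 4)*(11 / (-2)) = -132 / 17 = -7.76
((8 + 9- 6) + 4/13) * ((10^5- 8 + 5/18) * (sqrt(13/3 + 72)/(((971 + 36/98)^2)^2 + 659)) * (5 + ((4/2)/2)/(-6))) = 14744069340071281 * sqrt(687)/7205853519492596008560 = 0.00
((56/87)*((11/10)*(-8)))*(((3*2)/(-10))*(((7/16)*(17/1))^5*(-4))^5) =-595888165062429437861344673131000457153664405920390923/28047079015059396853183283200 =-21245997301268967544173650.00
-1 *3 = -3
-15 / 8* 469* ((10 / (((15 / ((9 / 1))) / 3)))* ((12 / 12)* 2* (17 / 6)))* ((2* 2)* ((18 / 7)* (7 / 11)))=-6458130 / 11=-587102.73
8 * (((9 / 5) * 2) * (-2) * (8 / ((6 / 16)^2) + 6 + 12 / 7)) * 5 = -130240 / 7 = -18605.71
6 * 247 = 1482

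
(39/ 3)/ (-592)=-13/ 592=-0.02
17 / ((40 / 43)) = 731 / 40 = 18.28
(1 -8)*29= -203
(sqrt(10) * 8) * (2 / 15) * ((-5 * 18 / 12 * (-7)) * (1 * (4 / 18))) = 112 * sqrt(10) / 9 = 39.35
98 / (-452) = -49 / 226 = -0.22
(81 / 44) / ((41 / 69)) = 5589 / 1804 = 3.10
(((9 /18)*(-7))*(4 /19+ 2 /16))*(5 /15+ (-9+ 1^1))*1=9.00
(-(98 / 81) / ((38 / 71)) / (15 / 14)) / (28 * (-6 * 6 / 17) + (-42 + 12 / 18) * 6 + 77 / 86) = 71208172 / 10341041175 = 0.01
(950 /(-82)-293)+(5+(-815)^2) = 27220942 /41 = 663925.41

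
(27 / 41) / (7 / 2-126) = -54 / 10045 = -0.01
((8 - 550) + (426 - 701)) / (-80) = 817 / 80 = 10.21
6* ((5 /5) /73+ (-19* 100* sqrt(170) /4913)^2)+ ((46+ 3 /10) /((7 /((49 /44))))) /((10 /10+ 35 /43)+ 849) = 254680450270200443 /1668488443241400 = 152.64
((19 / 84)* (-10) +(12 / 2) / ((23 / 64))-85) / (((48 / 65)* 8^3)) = -4430855 / 23740416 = -0.19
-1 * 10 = -10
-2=-2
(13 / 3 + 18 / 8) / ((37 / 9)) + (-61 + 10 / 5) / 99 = 14731 / 14652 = 1.01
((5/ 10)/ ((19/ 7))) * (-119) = -833/ 38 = -21.92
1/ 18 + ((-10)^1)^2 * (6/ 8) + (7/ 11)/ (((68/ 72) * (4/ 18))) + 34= 377287/ 3366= 112.09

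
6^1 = 6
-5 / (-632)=5 / 632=0.01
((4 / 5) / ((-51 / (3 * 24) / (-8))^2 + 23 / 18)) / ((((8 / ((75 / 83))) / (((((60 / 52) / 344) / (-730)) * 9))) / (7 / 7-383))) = 178225920 / 160519190533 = 0.00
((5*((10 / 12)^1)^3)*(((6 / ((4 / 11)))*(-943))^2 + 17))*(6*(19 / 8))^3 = 4151376436694375 / 2048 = 2027039275729.68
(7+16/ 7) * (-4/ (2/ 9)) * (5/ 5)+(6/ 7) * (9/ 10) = -5823/ 35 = -166.37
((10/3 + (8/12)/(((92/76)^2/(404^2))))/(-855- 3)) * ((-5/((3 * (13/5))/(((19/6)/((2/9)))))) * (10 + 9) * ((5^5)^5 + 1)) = 8804693479090929060915719175/1966822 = 4476609209725602551179.37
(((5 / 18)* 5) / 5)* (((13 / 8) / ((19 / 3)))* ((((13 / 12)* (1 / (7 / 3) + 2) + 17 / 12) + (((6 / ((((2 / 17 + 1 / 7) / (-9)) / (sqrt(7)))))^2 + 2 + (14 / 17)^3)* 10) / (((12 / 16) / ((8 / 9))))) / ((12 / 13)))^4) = 2347013327115652977297577885181063476346687936426939010853159540625 / 148034393100432087756135644714371809841152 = 15854513792097969130719050.00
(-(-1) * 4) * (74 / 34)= 148 / 17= 8.71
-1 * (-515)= 515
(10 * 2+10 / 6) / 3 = 7.22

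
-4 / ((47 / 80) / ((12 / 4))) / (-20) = 48 / 47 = 1.02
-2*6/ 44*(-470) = 128.18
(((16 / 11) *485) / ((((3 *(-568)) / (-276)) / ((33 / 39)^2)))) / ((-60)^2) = 24541 / 1079910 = 0.02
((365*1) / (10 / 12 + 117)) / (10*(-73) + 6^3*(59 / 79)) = -86505 / 15881341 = -0.01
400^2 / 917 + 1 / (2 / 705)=966485 / 1834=526.98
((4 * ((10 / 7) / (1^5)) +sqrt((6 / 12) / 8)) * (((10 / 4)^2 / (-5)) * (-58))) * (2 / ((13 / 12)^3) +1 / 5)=94327111 / 123032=766.69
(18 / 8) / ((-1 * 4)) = -9 / 16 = -0.56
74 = 74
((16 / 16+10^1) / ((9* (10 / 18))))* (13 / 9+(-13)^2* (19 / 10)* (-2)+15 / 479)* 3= -151918921 / 35925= -4228.78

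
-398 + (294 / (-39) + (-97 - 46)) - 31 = -579.54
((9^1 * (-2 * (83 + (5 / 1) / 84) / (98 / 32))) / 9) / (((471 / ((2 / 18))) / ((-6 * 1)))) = 111632 / 1453977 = 0.08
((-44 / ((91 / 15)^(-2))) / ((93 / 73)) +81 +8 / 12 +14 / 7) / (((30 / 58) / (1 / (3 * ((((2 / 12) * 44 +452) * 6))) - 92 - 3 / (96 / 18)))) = 212502.75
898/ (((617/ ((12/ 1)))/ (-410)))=-4418160/ 617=-7160.71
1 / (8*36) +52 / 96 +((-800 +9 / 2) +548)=-71123 / 288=-246.95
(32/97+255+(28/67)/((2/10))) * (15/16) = 25094535/103984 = 241.33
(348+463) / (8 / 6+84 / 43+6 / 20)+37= 1217389 / 4627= 263.11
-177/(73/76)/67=-13452/4891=-2.75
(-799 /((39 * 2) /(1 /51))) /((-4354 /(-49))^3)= -16121 /56310192432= -0.00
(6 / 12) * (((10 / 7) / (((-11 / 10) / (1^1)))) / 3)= -50 / 231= -0.22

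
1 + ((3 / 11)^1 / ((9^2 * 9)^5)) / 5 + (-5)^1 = -15098683020274259 / 3774670755068565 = -4.00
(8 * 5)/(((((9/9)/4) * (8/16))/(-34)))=-10880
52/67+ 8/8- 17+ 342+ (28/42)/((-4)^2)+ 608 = 1503187/1608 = 934.82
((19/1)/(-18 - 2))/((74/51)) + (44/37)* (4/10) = -53/296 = -0.18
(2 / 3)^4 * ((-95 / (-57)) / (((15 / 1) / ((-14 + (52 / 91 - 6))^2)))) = 295936 / 35721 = 8.28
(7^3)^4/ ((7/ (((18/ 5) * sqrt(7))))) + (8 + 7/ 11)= 95/ 11 + 35591881374 * sqrt(7)/ 5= 18833453370.34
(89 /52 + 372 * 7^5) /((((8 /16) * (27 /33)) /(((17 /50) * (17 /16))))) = 1033539621763 /187200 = 5521044.99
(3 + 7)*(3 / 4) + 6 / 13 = 207 / 26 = 7.96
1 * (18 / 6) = 3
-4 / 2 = -2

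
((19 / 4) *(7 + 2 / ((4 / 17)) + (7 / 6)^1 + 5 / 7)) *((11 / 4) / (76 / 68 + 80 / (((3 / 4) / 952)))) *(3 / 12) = 1296845 / 2320163776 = 0.00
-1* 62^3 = -238328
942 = 942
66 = 66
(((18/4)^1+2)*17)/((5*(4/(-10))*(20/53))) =-11713/80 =-146.41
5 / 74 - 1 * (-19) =1411 / 74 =19.07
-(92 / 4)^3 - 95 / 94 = -1143793 / 94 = -12168.01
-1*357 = -357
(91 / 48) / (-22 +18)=-91 / 192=-0.47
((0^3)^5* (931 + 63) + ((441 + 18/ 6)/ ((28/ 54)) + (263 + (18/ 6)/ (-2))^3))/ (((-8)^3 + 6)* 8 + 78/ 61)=-61087694881/ 13823600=-4419.09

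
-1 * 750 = -750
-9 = -9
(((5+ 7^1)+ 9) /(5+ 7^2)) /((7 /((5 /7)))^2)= 25 /6174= 0.00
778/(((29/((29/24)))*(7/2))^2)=389/3528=0.11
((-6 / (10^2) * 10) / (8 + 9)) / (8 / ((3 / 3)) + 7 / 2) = -6 / 1955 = -0.00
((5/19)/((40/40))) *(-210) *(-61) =64050/19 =3371.05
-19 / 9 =-2.11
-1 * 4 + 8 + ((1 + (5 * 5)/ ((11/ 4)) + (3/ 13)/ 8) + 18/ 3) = 23017/ 1144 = 20.12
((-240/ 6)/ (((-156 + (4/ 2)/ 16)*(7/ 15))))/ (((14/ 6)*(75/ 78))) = 14976/ 61103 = 0.25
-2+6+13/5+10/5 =43/5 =8.60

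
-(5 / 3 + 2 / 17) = -91 / 51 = -1.78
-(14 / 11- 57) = 613 / 11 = 55.73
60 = 60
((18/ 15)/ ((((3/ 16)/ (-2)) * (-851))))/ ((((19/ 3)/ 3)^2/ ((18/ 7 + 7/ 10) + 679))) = 123791328/ 53761925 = 2.30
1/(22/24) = 12/11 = 1.09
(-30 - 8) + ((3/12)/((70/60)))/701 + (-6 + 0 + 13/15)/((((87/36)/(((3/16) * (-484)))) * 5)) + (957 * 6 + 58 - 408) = 38368826389/7115150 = 5392.55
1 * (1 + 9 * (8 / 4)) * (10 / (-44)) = -95 / 22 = -4.32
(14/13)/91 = 2/169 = 0.01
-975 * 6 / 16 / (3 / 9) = -8775 / 8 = -1096.88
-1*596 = -596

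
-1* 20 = -20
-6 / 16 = -3 / 8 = -0.38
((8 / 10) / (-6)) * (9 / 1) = -6 / 5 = -1.20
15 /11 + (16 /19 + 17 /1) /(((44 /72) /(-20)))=-121755 /209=-582.56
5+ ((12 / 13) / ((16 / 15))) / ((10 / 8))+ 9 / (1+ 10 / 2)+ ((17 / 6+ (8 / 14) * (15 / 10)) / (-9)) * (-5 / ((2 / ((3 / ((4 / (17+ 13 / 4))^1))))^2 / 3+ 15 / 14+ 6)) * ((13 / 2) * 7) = 4648746034 / 228174557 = 20.37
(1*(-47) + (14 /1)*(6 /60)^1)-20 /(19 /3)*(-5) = -2832 /95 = -29.81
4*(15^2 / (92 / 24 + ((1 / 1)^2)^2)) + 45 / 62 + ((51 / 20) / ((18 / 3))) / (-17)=6721201 / 35960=186.91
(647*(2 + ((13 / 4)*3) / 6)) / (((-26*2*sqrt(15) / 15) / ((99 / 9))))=-206393*sqrt(15) / 416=-1921.53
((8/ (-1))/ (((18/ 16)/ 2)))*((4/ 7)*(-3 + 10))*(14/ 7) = -1024/ 9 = -113.78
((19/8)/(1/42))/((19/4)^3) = 336/361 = 0.93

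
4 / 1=4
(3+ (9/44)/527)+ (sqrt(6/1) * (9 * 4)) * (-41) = 69573/23188 - 1476 * sqrt(6) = -3612.45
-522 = -522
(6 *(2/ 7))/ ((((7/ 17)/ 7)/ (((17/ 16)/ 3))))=289/ 28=10.32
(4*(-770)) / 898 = -1540 / 449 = -3.43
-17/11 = -1.55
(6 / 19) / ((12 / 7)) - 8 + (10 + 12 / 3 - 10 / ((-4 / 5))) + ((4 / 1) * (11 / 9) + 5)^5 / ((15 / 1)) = 106411565456 / 16828965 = 6323.12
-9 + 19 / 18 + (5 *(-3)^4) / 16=17.37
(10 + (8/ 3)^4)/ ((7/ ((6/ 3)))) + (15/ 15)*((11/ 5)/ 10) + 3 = 581887/ 28350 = 20.53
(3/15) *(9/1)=9/5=1.80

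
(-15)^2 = 225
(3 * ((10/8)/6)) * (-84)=-105/2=-52.50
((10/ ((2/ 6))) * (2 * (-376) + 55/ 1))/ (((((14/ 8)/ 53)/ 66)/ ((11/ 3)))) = -1072766640/ 7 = -153252377.14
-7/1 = -7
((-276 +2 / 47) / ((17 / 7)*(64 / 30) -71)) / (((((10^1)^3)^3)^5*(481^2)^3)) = 27237 / 80452437163202380595540000000000000000000000000000000000000000000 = 0.00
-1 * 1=-1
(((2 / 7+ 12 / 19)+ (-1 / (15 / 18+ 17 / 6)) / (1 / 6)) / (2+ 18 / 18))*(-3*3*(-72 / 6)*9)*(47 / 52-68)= 297304668 / 19019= 15631.98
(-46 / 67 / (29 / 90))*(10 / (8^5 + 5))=-41400 / 63677939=-0.00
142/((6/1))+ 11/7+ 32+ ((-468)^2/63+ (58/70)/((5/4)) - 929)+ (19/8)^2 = 2611.11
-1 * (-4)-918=-914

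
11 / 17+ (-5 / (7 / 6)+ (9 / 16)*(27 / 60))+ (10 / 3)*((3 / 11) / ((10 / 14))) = -885011 / 418880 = -2.11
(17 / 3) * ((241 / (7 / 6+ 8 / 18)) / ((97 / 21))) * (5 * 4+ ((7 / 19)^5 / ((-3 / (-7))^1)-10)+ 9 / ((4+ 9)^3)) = 28138403365033584 / 15302690471939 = 1838.79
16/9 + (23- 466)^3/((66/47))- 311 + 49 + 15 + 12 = -12258347465/198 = -61910845.78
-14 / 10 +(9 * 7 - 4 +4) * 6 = 1883 / 5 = 376.60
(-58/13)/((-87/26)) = 4/3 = 1.33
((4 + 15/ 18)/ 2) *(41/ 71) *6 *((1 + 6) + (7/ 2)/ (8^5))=545464451/ 9306112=58.61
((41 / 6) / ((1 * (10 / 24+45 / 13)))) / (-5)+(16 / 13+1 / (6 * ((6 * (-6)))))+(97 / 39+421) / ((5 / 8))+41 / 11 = 5794577627 / 8494200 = 682.18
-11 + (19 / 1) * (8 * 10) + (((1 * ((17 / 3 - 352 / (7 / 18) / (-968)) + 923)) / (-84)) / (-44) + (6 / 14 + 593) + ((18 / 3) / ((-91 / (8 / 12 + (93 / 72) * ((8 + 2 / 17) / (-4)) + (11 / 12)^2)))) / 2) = 198375032161 / 94342248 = 2102.72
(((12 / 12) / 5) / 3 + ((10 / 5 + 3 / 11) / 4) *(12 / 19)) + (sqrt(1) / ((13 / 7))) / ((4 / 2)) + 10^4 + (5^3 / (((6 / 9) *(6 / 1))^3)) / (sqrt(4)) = 52175118631 / 5216640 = 10001.67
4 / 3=1.33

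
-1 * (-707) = 707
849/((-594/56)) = -7924/99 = -80.04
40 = 40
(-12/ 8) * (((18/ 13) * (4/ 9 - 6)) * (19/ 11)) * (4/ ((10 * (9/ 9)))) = 7.97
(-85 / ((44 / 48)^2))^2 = 149817600 / 14641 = 10232.74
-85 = -85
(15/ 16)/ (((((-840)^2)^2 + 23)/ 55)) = 825/ 7965941760368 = 0.00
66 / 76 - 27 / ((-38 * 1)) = 30 / 19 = 1.58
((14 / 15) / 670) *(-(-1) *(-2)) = -14 / 5025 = -0.00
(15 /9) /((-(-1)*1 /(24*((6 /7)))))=240 /7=34.29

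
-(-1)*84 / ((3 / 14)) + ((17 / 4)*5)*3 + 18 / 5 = 9187 / 20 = 459.35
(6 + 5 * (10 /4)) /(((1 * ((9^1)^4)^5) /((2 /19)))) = 37 /230995643722081647219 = 0.00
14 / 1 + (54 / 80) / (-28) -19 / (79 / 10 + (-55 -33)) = 12750853 / 897120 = 14.21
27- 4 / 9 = 239 / 9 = 26.56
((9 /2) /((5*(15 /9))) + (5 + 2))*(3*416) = 235248 /25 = 9409.92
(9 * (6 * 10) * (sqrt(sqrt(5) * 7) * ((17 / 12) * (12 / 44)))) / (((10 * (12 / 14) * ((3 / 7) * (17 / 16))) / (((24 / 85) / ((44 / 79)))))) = 278712 * 5^(1 / 4) * sqrt(7) / 10285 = 107.21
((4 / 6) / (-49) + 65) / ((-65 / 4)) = -38212 / 9555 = -4.00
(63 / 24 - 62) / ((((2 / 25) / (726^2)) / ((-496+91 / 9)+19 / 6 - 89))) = 1789212555625 / 8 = 223651569453.12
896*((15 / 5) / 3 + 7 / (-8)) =112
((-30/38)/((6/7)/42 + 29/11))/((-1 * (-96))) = -2695/870656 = -0.00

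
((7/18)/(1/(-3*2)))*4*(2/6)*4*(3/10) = -56/15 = -3.73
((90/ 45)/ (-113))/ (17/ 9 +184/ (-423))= -282/ 23165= -0.01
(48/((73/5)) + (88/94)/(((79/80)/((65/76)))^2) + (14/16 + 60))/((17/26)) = 52146505607781/525643157308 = 99.21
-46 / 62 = -23 / 31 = -0.74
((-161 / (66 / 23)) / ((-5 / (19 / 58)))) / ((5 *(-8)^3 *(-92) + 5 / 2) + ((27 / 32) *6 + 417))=281428 / 18063915705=0.00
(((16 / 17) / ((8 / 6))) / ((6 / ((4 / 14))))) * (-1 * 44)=-176 / 119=-1.48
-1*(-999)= 999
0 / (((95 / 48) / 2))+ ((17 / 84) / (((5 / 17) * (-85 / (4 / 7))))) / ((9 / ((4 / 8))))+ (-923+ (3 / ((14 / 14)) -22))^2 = 58699128583 / 66150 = 887364.00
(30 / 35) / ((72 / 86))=43 / 42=1.02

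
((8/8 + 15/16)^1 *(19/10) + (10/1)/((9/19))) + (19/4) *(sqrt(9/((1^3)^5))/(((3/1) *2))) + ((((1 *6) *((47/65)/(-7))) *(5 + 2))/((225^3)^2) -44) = -1514221455322268633/89957460937500000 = -16.83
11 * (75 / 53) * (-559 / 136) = -461175 / 7208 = -63.98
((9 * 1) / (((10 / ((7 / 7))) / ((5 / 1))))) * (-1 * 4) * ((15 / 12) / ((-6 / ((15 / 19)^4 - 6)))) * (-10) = 54847575 / 260642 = 210.43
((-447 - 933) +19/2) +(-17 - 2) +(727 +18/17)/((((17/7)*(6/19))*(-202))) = -488343527/350268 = -1394.20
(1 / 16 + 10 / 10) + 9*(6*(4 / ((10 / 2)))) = 3541 / 80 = 44.26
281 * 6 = 1686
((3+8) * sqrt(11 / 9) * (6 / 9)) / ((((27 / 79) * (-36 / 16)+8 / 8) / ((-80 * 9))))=-556160 * sqrt(11) / 73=-25268.14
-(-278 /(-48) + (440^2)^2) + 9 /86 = -38680350725869 /1032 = -37480960005.69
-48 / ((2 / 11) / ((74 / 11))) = -1776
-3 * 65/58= -195/58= -3.36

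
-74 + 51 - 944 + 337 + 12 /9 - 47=-675.67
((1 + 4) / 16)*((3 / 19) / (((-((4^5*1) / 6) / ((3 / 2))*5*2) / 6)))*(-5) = 0.00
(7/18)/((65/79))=553/1170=0.47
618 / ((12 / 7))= 721 / 2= 360.50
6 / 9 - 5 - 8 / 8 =-5.33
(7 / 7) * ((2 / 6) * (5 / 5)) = 1 / 3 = 0.33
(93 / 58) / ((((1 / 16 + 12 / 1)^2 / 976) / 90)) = 967.99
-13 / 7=-1.86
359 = 359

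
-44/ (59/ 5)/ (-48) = 55/ 708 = 0.08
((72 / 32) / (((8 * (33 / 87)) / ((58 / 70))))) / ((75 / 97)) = 244731 / 308000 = 0.79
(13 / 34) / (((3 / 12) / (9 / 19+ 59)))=29380 / 323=90.96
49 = 49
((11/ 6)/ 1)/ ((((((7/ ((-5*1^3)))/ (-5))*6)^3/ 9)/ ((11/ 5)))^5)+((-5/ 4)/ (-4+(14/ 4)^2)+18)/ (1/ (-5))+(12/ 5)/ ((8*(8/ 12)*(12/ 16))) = 27932332891011861597420011/ 12475005582780962242560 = 2239.06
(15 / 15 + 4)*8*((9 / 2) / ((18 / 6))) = 60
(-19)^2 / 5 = 361 / 5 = 72.20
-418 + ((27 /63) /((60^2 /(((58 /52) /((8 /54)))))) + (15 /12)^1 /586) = -35664170327 /85321600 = -418.00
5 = 5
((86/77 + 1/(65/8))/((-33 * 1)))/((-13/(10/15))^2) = -0.00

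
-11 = -11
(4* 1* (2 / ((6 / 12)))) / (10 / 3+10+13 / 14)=672 / 599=1.12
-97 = -97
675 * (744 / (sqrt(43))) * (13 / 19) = 6528600 * sqrt(43) / 817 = 52400.11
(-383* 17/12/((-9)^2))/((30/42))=-45577/4860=-9.38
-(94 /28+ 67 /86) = -1245 /301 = -4.14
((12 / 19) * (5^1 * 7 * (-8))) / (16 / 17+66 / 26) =-742560 / 14611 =-50.82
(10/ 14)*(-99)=-495/ 7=-70.71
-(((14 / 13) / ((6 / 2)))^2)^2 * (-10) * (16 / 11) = 6146560 / 25447851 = 0.24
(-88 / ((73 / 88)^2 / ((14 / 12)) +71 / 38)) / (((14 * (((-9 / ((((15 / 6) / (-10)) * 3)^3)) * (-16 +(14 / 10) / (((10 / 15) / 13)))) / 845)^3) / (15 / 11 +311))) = -804277713856134375 / 23380841506112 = -34399.01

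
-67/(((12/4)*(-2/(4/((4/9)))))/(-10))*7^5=-16891035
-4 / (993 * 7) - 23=-159877 / 6951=-23.00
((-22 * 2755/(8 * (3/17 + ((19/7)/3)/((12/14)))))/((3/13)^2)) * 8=-923780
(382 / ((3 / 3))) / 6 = 191 / 3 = 63.67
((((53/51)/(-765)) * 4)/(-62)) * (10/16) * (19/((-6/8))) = -1007/725679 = -0.00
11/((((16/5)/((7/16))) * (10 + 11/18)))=3465/24448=0.14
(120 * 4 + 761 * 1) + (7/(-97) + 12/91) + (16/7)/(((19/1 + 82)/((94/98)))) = 54216421738/43684823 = 1241.08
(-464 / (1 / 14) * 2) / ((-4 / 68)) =220864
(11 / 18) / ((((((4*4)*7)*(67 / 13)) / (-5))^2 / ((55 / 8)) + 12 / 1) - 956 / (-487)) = 0.00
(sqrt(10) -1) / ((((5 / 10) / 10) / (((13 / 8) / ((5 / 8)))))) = 112.44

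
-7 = -7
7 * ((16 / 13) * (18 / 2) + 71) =7469 / 13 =574.54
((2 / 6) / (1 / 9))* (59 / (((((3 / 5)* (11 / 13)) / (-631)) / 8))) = -19359080 / 11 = -1759916.36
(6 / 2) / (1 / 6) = 18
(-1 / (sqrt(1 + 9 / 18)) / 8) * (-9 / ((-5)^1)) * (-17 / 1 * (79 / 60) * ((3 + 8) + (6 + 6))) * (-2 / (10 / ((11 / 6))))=-339779 * sqrt(6) / 24000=-34.68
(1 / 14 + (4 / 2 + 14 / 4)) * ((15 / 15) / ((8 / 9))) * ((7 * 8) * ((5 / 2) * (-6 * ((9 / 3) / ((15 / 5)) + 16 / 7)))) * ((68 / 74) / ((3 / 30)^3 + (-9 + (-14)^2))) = -4117230000 / 48433259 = -85.01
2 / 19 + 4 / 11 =98 / 209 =0.47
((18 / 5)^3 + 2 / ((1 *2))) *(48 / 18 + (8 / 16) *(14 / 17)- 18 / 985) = 915751739 / 6279375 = 145.83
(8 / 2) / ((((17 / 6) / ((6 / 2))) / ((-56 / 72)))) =-56 / 17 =-3.29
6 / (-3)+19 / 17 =-15 / 17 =-0.88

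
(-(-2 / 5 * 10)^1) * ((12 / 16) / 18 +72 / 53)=1781 / 318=5.60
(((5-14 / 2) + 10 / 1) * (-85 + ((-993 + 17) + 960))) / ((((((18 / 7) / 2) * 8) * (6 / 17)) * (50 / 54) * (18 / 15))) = -200.32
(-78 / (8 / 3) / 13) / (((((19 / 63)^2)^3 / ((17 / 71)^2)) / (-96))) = 3902967101894616 / 237158286121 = 16457.22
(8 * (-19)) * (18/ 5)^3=-886464/ 125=-7091.71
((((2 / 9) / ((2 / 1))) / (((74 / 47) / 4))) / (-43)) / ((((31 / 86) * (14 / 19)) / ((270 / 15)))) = -3572 / 8029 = -0.44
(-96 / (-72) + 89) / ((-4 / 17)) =-4607 / 12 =-383.92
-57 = -57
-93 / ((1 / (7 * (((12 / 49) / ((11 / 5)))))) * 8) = -1395 / 154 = -9.06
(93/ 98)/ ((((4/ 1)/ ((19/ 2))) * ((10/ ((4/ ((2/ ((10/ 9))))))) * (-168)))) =-589/ 197568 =-0.00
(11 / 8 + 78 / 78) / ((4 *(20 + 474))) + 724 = 602369 / 832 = 724.00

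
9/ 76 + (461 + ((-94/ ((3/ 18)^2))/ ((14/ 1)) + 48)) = 142259/ 532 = 267.40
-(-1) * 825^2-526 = 680099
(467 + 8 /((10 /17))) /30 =801 /50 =16.02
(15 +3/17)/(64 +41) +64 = 38166/595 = 64.14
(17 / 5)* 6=102 / 5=20.40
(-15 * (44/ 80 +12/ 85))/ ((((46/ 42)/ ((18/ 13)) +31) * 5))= -26649/ 408578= -0.07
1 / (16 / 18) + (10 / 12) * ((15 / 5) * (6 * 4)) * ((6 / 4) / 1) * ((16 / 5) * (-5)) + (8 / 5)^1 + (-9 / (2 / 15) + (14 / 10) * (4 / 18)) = -541607 / 360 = -1504.46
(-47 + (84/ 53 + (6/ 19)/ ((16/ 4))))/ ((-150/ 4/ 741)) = 1186991/ 1325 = 895.84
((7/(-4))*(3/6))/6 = -7/48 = -0.15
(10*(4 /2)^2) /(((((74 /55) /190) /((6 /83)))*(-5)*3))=-83600 /3071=-27.22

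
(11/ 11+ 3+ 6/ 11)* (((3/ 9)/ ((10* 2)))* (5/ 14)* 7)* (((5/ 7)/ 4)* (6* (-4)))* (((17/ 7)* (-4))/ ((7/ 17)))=72250/ 3773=19.15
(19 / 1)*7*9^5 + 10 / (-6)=23560546 / 3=7853515.33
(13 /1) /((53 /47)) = 611 /53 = 11.53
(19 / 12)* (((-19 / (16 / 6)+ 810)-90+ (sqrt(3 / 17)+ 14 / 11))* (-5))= -5970275 / 1056-95* sqrt(51) / 204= -5657.00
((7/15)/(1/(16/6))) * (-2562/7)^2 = 833504/5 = 166700.80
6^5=7776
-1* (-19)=19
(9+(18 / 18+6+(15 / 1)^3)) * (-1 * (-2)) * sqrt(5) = 6782 * sqrt(5) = 15165.01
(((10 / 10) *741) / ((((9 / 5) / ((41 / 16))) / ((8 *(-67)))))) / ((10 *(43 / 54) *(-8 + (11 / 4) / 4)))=417544 / 43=9710.33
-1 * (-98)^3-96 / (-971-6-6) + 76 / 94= 43484053458 / 46201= 941192.91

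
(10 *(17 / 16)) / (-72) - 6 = -3541 / 576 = -6.15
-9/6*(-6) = 9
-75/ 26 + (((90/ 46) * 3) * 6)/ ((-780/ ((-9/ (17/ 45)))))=-9195/ 5083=-1.81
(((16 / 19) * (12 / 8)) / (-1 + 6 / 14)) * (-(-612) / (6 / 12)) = -51408 / 19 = -2705.68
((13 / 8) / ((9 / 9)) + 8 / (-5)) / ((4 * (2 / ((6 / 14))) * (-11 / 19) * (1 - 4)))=19 / 24640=0.00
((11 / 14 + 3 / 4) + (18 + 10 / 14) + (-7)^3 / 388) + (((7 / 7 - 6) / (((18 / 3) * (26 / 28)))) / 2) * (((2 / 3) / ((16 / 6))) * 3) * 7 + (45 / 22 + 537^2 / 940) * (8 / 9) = 7602048391 / 26077480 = 291.52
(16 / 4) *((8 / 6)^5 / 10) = 2048 / 1215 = 1.69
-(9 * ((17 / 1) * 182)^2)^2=-7422774315714576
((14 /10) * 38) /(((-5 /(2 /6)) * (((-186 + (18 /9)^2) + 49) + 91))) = 19 /225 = 0.08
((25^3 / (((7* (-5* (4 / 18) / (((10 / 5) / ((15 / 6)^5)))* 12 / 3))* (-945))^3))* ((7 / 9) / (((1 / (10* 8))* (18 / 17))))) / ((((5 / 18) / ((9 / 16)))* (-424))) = -1088 / 733972686767578125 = -0.00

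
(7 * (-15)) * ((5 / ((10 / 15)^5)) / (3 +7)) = -25515 / 64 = -398.67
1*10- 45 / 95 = 181 / 19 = 9.53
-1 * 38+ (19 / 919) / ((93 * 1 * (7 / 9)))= -7578017 / 199423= -38.00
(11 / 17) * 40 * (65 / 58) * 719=10281700 / 493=20855.38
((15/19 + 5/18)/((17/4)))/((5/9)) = 146/323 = 0.45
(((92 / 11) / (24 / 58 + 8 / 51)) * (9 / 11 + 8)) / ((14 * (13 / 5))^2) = 82491225 / 845688844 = 0.10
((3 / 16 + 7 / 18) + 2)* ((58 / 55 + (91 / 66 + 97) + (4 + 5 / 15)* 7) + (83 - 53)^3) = 301954303 / 4320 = 69896.83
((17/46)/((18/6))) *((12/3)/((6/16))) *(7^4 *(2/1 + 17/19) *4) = 143675840/3933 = 36530.85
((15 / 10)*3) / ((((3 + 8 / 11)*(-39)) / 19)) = -627 / 1066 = -0.59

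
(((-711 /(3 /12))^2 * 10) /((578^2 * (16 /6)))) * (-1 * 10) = -75828150 /83521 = -907.89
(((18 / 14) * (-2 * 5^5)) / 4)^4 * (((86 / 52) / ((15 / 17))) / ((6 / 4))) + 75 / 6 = 10164241790777726975 / 499408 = 20352581037503.86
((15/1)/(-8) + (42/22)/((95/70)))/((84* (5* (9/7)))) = -29/33440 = -0.00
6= 6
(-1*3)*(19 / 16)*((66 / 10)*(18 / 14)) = -16929 / 560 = -30.23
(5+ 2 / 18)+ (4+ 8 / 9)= 10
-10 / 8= -5 / 4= -1.25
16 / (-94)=-8 / 47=-0.17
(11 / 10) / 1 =11 / 10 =1.10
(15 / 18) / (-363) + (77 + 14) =198193 / 2178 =91.00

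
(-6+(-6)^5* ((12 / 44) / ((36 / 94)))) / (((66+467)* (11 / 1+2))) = -60978 / 76219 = -0.80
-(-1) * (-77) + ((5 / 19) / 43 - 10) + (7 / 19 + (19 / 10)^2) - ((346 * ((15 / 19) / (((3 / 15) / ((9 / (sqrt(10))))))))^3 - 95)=979137 / 81700 - 127391254638750 * sqrt(10) / 6859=-58732543893.09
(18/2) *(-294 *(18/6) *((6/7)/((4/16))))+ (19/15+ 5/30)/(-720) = -587865643/21600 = -27216.00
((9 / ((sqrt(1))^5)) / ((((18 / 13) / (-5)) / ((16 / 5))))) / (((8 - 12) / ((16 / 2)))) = 208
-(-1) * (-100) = -100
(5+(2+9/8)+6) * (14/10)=791/40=19.78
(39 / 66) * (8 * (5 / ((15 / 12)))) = 208 / 11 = 18.91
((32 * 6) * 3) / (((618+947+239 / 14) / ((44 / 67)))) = 39424 / 164887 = 0.24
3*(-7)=-21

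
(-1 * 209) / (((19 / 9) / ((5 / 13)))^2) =-22275 / 3211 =-6.94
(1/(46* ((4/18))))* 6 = 27/46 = 0.59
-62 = -62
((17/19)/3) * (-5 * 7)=-10.44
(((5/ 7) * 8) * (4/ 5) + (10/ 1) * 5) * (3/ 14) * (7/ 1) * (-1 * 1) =-573/ 7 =-81.86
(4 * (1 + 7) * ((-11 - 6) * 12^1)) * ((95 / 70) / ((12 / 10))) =-51680 / 7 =-7382.86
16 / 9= 1.78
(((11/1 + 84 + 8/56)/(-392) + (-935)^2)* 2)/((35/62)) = 37182527377/12005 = 3097253.43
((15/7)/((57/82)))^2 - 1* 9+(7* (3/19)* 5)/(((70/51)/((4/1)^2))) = 64.92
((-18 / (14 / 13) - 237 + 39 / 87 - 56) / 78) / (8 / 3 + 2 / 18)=-188343 / 131950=-1.43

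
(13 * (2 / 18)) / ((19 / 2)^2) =0.02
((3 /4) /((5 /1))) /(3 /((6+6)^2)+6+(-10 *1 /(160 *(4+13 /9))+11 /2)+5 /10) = 882 /70615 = 0.01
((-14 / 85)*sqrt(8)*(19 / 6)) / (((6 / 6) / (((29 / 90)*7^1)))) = -26999*sqrt(2) / 11475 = -3.33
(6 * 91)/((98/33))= 1287/7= 183.86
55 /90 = 11 /18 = 0.61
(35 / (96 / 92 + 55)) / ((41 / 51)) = 41055 / 52849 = 0.78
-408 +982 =574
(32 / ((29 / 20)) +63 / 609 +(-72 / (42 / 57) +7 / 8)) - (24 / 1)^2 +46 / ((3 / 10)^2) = -2039747 / 14616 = -139.56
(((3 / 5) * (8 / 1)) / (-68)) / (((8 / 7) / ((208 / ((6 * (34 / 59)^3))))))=-11.19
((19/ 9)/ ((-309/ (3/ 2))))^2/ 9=0.00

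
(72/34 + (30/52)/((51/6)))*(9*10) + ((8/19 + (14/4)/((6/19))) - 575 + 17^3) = 229073987/50388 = 4546.20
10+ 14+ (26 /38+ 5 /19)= 474 /19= 24.95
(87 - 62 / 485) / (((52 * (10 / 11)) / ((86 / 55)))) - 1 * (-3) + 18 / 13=7.26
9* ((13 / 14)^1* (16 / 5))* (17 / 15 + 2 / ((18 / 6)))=8424 / 175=48.14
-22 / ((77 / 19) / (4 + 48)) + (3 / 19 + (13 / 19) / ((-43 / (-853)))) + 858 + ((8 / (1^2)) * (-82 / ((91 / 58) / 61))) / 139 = 405.96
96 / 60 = 1.60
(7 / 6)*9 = 10.50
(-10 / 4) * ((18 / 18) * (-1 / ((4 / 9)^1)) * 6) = 135 / 4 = 33.75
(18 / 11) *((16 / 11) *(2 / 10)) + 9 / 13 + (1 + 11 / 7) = 205893 / 55055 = 3.74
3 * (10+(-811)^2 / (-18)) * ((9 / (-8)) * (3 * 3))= 17753607 / 16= 1109600.44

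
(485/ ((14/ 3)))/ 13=1455/ 182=7.99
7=7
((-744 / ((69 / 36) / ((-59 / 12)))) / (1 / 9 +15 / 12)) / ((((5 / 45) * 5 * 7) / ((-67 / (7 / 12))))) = -11434732416 / 276115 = -41412.93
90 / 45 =2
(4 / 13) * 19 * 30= 2280 / 13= 175.38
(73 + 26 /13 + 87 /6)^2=32041 /4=8010.25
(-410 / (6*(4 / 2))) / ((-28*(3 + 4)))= 205 / 1176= 0.17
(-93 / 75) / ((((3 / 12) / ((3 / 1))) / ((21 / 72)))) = -217 / 50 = -4.34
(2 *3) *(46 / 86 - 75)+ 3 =-19083 / 43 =-443.79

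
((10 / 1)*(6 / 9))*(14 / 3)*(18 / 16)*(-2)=-70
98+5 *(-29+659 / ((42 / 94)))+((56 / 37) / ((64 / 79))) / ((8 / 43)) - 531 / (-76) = 6939368189 / 944832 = 7344.55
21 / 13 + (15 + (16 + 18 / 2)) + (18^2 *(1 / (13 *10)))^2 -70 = -93681 / 4225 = -22.17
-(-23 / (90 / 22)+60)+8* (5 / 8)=-2222 / 45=-49.38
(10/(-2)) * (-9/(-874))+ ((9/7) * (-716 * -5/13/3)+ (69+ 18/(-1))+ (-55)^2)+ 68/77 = 2795094355/874874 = 3194.85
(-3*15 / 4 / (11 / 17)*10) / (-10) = 765 / 44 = 17.39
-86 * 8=-688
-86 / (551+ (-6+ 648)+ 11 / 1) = -1 / 14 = -0.07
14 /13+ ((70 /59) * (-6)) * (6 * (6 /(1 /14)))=-2751014 /767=-3586.72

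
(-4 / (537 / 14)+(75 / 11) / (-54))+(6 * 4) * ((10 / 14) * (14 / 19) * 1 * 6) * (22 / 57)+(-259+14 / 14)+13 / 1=-2763349901 / 12794562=-215.98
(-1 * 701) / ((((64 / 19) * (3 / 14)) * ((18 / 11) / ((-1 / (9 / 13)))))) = 13332319 / 15552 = 857.27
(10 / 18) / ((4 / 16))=20 / 9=2.22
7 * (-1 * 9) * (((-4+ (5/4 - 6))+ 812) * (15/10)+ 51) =-79120.12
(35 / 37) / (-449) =-35 / 16613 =-0.00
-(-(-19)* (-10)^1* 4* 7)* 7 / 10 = 3724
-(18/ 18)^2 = -1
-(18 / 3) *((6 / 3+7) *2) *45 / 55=-972 / 11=-88.36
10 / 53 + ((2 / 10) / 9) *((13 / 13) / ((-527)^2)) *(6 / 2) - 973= -214791442612 / 220794555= -972.81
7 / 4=1.75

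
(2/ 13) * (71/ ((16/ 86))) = 3053/ 52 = 58.71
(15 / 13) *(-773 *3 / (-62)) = 34785 / 806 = 43.16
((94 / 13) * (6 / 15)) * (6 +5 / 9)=18.96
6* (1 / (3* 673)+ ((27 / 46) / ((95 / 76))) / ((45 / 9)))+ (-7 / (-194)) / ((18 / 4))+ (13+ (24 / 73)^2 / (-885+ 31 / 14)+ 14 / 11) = 3633789282572530316 / 244747852730847675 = 14.85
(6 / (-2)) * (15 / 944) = -45 / 944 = -0.05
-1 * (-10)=10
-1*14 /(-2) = 7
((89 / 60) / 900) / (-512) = -89 / 27648000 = -0.00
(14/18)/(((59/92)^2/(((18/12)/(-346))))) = -14812/1806639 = -0.01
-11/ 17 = -0.65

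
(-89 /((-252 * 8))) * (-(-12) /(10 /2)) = 89 /840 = 0.11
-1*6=-6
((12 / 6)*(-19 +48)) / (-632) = -29 / 316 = -0.09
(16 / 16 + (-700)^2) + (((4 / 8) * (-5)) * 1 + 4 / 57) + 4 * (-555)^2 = 196319237 / 114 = 1722098.57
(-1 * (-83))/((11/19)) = 1577/11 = 143.36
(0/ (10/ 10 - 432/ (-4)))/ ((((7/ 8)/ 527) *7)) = 0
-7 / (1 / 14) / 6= -49 / 3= -16.33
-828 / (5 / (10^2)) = -16560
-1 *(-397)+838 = 1235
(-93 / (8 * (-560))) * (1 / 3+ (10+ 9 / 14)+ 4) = 19499 / 62720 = 0.31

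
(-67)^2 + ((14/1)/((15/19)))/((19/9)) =22487/5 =4497.40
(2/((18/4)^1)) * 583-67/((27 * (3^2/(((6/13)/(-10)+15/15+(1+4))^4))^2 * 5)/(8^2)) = -8874715588784373792436/14339016580078125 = -618920.80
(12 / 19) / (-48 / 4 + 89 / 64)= -768 / 12901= -0.06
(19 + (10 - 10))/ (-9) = -19/ 9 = -2.11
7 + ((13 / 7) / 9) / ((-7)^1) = 3074 / 441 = 6.97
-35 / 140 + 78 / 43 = 269 / 172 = 1.56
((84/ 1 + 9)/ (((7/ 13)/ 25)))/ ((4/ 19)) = 574275/ 28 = 20509.82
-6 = -6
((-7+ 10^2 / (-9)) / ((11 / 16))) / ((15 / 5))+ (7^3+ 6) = 101045 / 297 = 340.22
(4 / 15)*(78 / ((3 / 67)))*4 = 27872 / 15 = 1858.13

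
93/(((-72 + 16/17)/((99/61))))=-156519/73688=-2.12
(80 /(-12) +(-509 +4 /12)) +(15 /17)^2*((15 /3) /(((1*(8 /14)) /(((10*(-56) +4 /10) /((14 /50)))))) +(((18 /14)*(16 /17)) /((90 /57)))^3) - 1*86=-207697778924351 /14610328530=-14215.82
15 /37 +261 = 9672 /37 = 261.41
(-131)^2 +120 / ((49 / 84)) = 121567 / 7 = 17366.71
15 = 15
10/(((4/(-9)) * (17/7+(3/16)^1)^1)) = -2520/293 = -8.60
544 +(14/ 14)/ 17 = 9249/ 17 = 544.06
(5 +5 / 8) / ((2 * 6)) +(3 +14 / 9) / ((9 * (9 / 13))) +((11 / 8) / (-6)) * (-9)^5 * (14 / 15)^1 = 1473294407 / 116640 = 12631.12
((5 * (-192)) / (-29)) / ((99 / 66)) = 640 / 29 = 22.07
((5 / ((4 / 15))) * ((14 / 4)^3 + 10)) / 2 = 31725 / 64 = 495.70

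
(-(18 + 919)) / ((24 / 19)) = -17803 / 24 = -741.79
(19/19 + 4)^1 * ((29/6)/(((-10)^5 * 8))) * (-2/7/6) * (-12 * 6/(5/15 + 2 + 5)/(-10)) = 87/61600000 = 0.00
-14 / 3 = -4.67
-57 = -57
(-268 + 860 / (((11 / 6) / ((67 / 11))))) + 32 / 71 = 22247604 / 8591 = 2589.64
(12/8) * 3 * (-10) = -45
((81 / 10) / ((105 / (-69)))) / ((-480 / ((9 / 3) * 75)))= 5589 / 2240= 2.50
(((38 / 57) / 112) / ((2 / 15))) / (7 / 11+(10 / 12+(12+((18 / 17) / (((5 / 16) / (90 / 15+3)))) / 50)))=350625 / 110581016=0.00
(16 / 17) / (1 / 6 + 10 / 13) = 1248 / 1241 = 1.01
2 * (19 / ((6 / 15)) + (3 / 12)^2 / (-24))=18239 / 192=94.99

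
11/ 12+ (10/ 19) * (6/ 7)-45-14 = -57.63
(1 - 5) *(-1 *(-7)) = -28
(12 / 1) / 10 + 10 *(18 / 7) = 942 / 35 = 26.91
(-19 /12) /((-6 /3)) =19 /24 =0.79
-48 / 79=-0.61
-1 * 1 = -1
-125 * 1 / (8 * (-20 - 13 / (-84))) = 2625 / 3334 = 0.79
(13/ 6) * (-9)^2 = 351/ 2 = 175.50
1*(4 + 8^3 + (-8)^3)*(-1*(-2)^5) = 128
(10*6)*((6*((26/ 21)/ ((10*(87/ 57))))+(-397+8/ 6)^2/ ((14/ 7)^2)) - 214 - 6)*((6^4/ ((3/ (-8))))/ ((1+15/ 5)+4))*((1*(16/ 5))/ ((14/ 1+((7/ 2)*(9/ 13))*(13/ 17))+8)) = -111400256208384/ 823165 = -135331623.93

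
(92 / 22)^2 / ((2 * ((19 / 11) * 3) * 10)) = 529 / 3135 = 0.17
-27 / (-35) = 27 / 35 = 0.77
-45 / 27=-5 / 3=-1.67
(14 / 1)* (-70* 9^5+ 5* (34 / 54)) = -1562435350 / 27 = -57867975.93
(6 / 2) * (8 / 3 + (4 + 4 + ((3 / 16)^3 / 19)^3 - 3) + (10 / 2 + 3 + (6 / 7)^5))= 383326158479860130111 / 7921927195897888768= 48.39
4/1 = 4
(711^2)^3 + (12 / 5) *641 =645933202247686497 / 5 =129186640449537299.40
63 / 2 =31.50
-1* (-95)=95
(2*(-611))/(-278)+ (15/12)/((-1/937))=-648771/556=-1166.85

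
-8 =-8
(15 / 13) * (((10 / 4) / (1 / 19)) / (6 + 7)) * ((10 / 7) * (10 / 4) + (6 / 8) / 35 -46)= -1692045 / 9464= -178.79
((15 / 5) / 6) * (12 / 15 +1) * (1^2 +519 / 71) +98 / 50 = 9.44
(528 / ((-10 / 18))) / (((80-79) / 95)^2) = -8577360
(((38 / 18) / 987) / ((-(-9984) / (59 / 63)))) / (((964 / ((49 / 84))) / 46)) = 25783 / 4616735864832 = 0.00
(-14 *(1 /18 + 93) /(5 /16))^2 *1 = 17379634.57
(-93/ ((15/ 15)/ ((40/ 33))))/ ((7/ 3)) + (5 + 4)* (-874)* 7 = -4243494/ 77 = -55110.31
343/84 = 49/12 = 4.08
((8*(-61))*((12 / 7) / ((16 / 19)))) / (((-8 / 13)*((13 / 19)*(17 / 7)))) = 66063 / 68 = 971.51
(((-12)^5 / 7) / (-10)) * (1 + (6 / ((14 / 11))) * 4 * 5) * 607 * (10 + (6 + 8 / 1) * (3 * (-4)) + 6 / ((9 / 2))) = -32210782730.45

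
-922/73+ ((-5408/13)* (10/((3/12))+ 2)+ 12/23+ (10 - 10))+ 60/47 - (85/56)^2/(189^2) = -154546792977843961/8839917592128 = -17482.83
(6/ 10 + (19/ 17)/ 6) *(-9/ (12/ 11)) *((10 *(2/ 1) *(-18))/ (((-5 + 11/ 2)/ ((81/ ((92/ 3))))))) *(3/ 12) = 9646857/ 3128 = 3084.03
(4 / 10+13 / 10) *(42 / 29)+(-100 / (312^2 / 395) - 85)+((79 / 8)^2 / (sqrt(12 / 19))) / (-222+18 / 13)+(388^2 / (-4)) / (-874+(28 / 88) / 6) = -16233936892963 / 407076667920 - 81133 *sqrt(57) / 1101312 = -40.44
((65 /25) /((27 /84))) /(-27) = -364 /1215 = -0.30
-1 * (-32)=32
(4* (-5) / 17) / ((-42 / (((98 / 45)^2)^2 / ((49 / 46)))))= 24739904 / 41826375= 0.59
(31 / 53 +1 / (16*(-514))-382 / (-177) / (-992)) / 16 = 1393383695 / 38266074624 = 0.04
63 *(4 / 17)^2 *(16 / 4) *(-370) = -1491840 / 289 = -5162.08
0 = 0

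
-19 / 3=-6.33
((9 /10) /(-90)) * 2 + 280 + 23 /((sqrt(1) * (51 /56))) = 305.23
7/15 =0.47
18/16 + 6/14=87/56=1.55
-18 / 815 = -0.02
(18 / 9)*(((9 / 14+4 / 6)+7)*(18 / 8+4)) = 8725 / 84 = 103.87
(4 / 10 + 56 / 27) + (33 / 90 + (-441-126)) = -152323 / 270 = -564.16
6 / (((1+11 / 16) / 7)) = 224 / 9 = 24.89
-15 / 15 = -1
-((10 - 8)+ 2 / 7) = -16 / 7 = -2.29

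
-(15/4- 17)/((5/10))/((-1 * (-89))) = 53/178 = 0.30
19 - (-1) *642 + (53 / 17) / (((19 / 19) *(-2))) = 22421 / 34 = 659.44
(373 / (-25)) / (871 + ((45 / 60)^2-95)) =-5968 / 310625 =-0.02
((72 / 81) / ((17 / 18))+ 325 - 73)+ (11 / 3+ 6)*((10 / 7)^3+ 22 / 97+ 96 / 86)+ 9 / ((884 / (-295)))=1104473852351 / 3794091756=291.10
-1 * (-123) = 123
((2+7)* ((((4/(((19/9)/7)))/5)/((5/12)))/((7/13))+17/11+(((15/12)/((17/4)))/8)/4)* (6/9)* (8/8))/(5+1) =38025069/2842400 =13.38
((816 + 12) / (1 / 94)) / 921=25944 / 307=84.51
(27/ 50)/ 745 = 27/ 37250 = 0.00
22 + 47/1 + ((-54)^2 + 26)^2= 8655433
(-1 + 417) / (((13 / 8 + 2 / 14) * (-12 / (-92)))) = 1804.07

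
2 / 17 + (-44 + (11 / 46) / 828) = -28413461 / 647496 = -43.88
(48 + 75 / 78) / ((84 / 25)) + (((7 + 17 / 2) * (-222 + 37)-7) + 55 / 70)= -6244367 / 2184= -2859.14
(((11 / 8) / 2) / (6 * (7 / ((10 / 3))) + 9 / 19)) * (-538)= -281105 / 9936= -28.29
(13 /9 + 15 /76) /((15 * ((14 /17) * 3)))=19091 /430920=0.04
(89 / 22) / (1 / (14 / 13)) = 623 / 143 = 4.36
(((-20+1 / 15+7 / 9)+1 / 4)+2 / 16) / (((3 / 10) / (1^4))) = -6761 / 108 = -62.60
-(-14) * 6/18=14/3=4.67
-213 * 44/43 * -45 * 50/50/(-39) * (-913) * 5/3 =213915900/559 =382676.03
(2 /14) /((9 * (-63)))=-1 /3969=-0.00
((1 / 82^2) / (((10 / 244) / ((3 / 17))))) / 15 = 61 / 1428850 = 0.00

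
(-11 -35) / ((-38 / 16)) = 368 / 19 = 19.37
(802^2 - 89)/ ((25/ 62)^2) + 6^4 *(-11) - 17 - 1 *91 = 492631312/ 125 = 3941050.50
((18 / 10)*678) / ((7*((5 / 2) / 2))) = 24408 / 175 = 139.47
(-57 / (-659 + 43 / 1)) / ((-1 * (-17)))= 57 / 10472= 0.01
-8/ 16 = -1/ 2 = -0.50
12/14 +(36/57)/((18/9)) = 156/133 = 1.17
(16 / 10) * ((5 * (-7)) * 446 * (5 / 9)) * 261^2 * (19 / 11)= -1632647061.82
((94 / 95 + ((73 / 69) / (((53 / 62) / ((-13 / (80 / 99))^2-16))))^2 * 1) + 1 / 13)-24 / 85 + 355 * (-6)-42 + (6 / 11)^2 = 6132208983084333673125311 / 69579470953175040000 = 88132.45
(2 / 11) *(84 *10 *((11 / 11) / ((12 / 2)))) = 25.45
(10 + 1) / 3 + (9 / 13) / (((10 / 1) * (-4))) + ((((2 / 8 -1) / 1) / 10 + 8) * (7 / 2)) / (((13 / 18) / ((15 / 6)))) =310951 / 3120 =99.66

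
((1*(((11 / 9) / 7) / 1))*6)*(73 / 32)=803 / 336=2.39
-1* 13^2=-169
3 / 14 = 0.21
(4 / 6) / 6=1 / 9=0.11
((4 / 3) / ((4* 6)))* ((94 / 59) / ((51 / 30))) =470 / 9027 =0.05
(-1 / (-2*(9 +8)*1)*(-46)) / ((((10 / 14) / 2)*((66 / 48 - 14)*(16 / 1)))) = 161 / 8585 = 0.02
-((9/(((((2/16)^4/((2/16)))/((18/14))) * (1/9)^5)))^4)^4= -1672940260206007038745202161725868552288163791106736949587972611961882937304928339619157966654415135870218899622945505494035024814056403297691915780096/33232930569601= -50339835564675951270929640000000000000000000000000000000000000000000000000000000000000000000000000000000000000000000000000000000000000000.00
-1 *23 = -23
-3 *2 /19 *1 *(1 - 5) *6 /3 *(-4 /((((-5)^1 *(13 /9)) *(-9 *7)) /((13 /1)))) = -192 /665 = -0.29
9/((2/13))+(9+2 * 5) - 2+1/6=227/3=75.67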